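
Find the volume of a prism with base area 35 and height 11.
Volume = base area * height
Volume = 35 * 11
Volume = 385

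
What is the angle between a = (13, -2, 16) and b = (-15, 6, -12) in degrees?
a·b = -399, |a|² = 429, |b|² = 405
cos θ = -399/√173745 ≈ -0.9572
θ ≈ 163.2°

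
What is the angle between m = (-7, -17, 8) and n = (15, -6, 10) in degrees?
m·n = 77, |m|² = 402, |n|² = 361
cos θ = 77/√145122 ≈ 0.2021
θ ≈ 78.34°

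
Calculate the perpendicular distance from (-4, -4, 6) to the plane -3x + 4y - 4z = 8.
d = |(-3)(-4) + 4(-4) + (-4)(6) - (8)| / √((-3)² + 4² + (-4)²) = 36/√41 = 5.622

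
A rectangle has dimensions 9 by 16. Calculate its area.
Area = length * width
Area = 9 * 16
Area = 144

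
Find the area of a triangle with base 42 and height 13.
Area = (1/2) * base * height
Area = (1/2) * 42 * 13
Area = 273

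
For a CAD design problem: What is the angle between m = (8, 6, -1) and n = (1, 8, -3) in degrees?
m·n = 59, |m|² = 101, |n|² = 74
cos θ = 59/√7474 ≈ 0.6825
θ ≈ 46.96°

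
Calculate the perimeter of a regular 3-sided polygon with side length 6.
Perimeter = number of sides * side length
Perimeter = 3 * 6
Perimeter = 18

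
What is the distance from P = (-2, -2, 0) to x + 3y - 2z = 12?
d = |1(-2) + 3(-2) + (-2)(0) - (12)| / √(1² + 3² + (-2)²) = 20/√14 = 5.345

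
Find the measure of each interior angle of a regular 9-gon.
Interior angle of a regular n-gon = (n-2)*180/n
Interior angle = (9-2)*180/9
Interior angle = 7*180/9
Interior angle = 1260/9
Interior angle = 140 degrees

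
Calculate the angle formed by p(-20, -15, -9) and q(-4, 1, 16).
p·q = -79, |p|² = 706, |q|² = 273
cos θ = -79/√192738 ≈ -0.1799
θ ≈ 100.4°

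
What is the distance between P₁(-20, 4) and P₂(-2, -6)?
Using the distance formula: d = sqrt((x₂-x₁)² + (y₂-y₁)²)
dx = (-2) - (-20) = 18
dy = (-6) - 4 = -10
d = sqrt(18² + (-10)²) = sqrt(324 + 100) = sqrt(424) = 20.59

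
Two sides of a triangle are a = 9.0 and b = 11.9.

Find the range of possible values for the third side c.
By the triangle inequality: |a - b| < c < a + b
|9.0 - 11.9| < c < 9.0 + 11.9
2.9 < c < 20.9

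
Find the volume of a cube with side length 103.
Volume = s³
Volume = 103³
Volume = 1092727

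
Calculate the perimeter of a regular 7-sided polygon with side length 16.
Perimeter = number of sides * side length
Perimeter = 7 * 16
Perimeter = 112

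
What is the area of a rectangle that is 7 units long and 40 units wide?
Area = length * width
Area = 7 * 40
Area = 280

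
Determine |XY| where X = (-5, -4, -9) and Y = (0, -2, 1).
d = √[(5)² + (2)² + (10)²] = √129 = 11.36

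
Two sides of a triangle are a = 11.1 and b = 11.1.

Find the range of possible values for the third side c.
By the triangle inequality: |a - b| < c < a + b
|11.1 - 11.1| < c < 11.1 + 11.1
0 < c < 22.2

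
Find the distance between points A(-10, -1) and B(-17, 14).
Using the distance formula: d = sqrt((x₂-x₁)² + (y₂-y₁)²)
dx = (-17) - (-10) = -7
dy = 14 - (-1) = 15
d = sqrt((-7)² + 15²) = sqrt(49 + 225) = sqrt(274) = 16.55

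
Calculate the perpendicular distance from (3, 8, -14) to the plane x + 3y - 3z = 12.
d = |1(3) + 3(8) + (-3)(-14) - (12)| / √(1² + 3² + (-3)²) = 57/√19 = 13.08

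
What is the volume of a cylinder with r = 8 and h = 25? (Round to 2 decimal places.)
Volume = pi * r² * h
Volume = pi * 8² * 25
Volume = pi * 64 * 25
Volume = pi * 1600
Volume = 5026.55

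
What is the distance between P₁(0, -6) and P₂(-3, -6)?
Using the distance formula: d = sqrt((x₂-x₁)² + (y₂-y₁)²)
dx = (-3) - 0 = -3
dy = (-6) - (-6) = 0
d = sqrt((-3)² + 0²) = sqrt(9 + 0) = sqrt(9) = 3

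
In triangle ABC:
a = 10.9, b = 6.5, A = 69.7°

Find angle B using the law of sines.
sin(B)/b = sin(A)/a
sin(B) = b·sin(A)/a = 6.5·sin(69.7°)/10.9 = 0.559292
B = arcsin(0.559292) = 34.01°  (b ≤ a, so B ≤ A and the acute solution is unique)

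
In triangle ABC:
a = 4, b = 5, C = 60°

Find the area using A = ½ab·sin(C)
A = ½·4·5·sin(60°) = ½·20·0.866025 = 8.66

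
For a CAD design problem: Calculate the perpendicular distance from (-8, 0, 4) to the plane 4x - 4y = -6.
d = |4(-8) + (-4)(0) + 0(4) - (-6)| / √(4² + (-4)² + 0²) = 26/√32 = 4.596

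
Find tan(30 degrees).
tan(30 degrees) = sqrt(3)/3
Decimal approximation: 0.5774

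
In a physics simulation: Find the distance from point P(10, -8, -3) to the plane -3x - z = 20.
d = |(-3)(10) + 0(-8) + (-1)(-3) - (20)| / √((-3)² + 0² + (-1)²) = 47/√10 = 14.86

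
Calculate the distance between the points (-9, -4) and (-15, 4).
Using the distance formula: d = sqrt((x₂-x₁)² + (y₂-y₁)²)
dx = (-15) - (-9) = -6
dy = 4 - (-4) = 8
d = sqrt((-6)² + 8²) = sqrt(36 + 64) = sqrt(100) = 10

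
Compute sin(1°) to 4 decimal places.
sin(1 degrees) = 0.0175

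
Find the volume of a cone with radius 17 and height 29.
Volume = (1/3) * pi * r² * h
Volume = (1/3) * pi * 17² * 29
Volume = (1/3) * pi * 289 * 29
Volume = (1/3) * pi * 8381
Volume = 8776.56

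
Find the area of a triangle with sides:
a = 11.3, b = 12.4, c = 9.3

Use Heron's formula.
s = (a+b+c)/2 = (11.3+12.4+9.3)/2 = 16.5
A = √(s(s-a)(s-b)(s-c)) = √(16.5·5.2·4.1·7.2)
A = √2532.82 = 50.33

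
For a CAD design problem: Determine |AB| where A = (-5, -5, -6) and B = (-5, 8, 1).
d = √[(0)² + (13)² + (7)²] = √218 = 14.76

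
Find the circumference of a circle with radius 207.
Circumference = 2 * pi * r
Circumference = 2 * pi * 207
Circumference = 1300.62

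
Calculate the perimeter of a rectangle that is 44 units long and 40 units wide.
Perimeter = 2 * (length + width)
Perimeter = 2 * (44 + 40)
Perimeter = 2 * 84
Perimeter = 168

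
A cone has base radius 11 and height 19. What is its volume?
Volume = (1/3) * pi * r² * h
Volume = (1/3) * pi * 11² * 19
Volume = (1/3) * pi * 121 * 19
Volume = (1/3) * pi * 2299
Volume = 2407.51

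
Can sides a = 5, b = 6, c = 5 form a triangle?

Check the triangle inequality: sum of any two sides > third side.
Yes, triangle inequality satisfied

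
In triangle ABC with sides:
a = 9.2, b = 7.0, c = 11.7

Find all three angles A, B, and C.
By the law of cosines:
cos(A) = (b² + c² - a²)/(2bc) = 0.618132  →  A = 51.82°
cos(B) = (a² + c² - b²)/(2ac) = 0.801421  →  B = 36.73°
cos(C) = (a² + b² - c²)/(2ab) = -0.025233  →  C = 91.45°
Check: A + B + C = 180.0° ✓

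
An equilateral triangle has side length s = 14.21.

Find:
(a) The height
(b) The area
(a) Height h = s·√3/2 = 14.21·√3/2 = 12.31
(b) Area = (√3/4)·s² = (√3/4)·14.21² = (√3/4)·201.924 = 87.44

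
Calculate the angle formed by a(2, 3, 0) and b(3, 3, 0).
a·b = 15, |a|² = 13, |b|² = 18
cos θ = 15/√234 ≈ 0.9806
θ ≈ 11.31°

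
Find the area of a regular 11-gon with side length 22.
For a regular 11-gon with side length s = 22:
Apothem a = s / (2*tan(pi/11)) = 22 / (2*tan(pi/11)) ≈ 37.4626
Perimeter P = 11 * 22 = 242
Area = (1/2) * P * a = (1/2) * 242 * 37.4626 = 4532.97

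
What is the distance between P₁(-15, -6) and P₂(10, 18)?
Using the distance formula: d = sqrt((x₂-x₁)² + (y₂-y₁)²)
dx = 10 - (-15) = 25
dy = 18 - (-6) = 24
d = sqrt(25² + 24²) = sqrt(625 + 576) = sqrt(1201) = 34.66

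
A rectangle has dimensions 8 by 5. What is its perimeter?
Perimeter = 2 * (length + width)
Perimeter = 2 * (8 + 5)
Perimeter = 2 * 13
Perimeter = 26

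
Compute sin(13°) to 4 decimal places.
sin(13 degrees) = 0.225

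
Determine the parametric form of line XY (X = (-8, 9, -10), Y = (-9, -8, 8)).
Direction vector d = Y - X = (-1, -17, 18)
x = -8 - t, y = 9 - 17t, z = -10 + 18t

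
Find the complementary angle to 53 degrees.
Complementary angles sum to 90 degrees.
Other angle = 90 - 53
Other angle = 37 degrees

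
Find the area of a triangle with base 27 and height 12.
Area = (1/2) * base * height
Area = (1/2) * 27 * 12
Area = 162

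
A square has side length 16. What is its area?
Area = s²
Area = 16²
Area = 256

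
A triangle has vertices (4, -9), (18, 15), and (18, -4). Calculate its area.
Using the coordinate formula: Area = (1/2)|x₁(y₂-y₃) + x₂(y₃-y₁) + x₃(y₁-y₂)|
Area = (1/2)|4(15-(-4)) + 18((-4)-(-9)) + 18((-9)-15)|
Area = (1/2)|4*19 + 18*5 + 18*(-24)|
Area = (1/2)|76 + 90 + (-432)|
Area = (1/2)*266 = 133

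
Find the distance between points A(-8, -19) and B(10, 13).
Using the distance formula: d = sqrt((x₂-x₁)² + (y₂-y₁)²)
dx = 10 - (-8) = 18
dy = 13 - (-19) = 32
d = sqrt(18² + 32²) = sqrt(324 + 1024) = sqrt(1348) = 36.72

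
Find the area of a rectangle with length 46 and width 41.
Area = length * width
Area = 46 * 41
Area = 1886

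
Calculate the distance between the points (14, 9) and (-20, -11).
Using the distance formula: d = sqrt((x₂-x₁)² + (y₂-y₁)²)
dx = (-20) - 14 = -34
dy = (-11) - 9 = -20
d = sqrt((-34)² + (-20)²) = sqrt(1156 + 400) = sqrt(1556) = 39.45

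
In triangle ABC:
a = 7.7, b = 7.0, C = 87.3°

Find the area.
Using A = ½ab·sin(C):
A = ½·7.7·7.0·sin(87.3°) = ½·53.9·0.998890 = 26.92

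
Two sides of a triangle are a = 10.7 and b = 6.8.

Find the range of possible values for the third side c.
By the triangle inequality: |a - b| < c < a + b
|10.7 - 6.8| < c < 10.7 + 6.8
3.9 < c < 17.5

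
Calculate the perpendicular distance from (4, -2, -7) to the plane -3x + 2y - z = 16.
d = |(-3)(4) + 2(-2) + (-1)(-7) - (16)| / √((-3)² + 2² + (-1)²) = 25/√14 = 6.682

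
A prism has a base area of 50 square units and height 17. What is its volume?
Volume = base area * height
Volume = 50 * 17
Volume = 850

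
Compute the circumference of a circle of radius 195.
Circumference = 2 * pi * r
Circumference = 2 * pi * 195
Circumference = 1225.22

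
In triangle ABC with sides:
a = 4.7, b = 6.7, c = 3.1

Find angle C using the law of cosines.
cos(C) = (a² + b² - c²)/(2ab)
cos(C) = (4.7² + 6.7² - 3.1²)/(2·4.7·6.7) = 57.37/62.98 = 0.910924
C = arccos(0.910924) = 24.37°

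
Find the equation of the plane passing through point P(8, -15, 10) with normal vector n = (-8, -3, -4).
d = n·P = (-8)(8) + (-3)(-15) + (-4)(10) = -59
Plane: -8x - 3y - 4z = -59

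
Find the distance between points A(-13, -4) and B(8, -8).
Using the distance formula: d = sqrt((x₂-x₁)² + (y₂-y₁)²)
dx = 8 - (-13) = 21
dy = (-8) - (-4) = -4
d = sqrt(21² + (-4)²) = sqrt(441 + 16) = sqrt(457) = 21.38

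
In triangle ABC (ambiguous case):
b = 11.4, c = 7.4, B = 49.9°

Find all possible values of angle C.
sin(C)/c = sin(B)/b  →  sin(C) = c·sin(B)/b = 7.4·sin(49.9°)/11.4 = 0.496528
C₁ = arcsin(0.496528) = 29.77°,  C₂ = 180° - C₁ = 150.23°
Check C₂: A = 180° - 49.9° - 150.23° = -20.13° ≤ 0, rejected
C = 29.77° (one solution)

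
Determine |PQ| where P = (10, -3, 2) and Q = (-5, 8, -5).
d = √[(-15)² + (11)² + (-7)²] = √395 = 19.87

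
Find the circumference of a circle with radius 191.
Circumference = 2 * pi * r
Circumference = 2 * pi * 191
Circumference = 1200.09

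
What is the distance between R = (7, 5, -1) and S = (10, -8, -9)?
d = √[(3)² + (-13)² + (-8)²] = √242 = 15.56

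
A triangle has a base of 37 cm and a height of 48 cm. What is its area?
Area = (1/2) * base * height
Area = (1/2) * 37 * 48
Area = 888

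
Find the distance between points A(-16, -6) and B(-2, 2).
Using the distance formula: d = sqrt((x₂-x₁)² + (y₂-y₁)²)
dx = (-2) - (-16) = 14
dy = 2 - (-6) = 8
d = sqrt(14² + 8²) = sqrt(196 + 64) = sqrt(260) = 16.12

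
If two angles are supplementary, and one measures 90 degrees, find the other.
Supplementary angles sum to 180 degrees.
Other angle = 180 - 90
Other angle = 90 degrees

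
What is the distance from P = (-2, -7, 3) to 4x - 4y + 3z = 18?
d = |4(-2) + (-4)(-7) + 3(3) - (18)| / √(4² + (-4)² + 3²) = 11/√41 = 1.718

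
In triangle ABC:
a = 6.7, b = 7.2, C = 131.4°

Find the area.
Using A = ½ab·sin(C):
A = ½·6.7·7.2·sin(131.4°) = ½·48.24·0.750111 = 18.09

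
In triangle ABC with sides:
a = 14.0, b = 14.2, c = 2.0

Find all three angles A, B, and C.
By the law of cosines:
cos(A) = (b² + c² - a²)/(2bc) = 0.169718  →  A = 80.23°
cos(B) = (a² + c² - b²)/(2ac) = -0.029286  →  B = 91.68°
cos(C) = (a² + b² - c²)/(2ab) = 0.990040  →  C = 8.093°
Check: A + B + C = 180.0° ✓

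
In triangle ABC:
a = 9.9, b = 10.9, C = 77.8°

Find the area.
Using A = ½ab·sin(C):
A = ½·9.9·10.9·sin(77.8°) = ½·107.91·0.977416 = 52.74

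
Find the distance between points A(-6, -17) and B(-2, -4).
Using the distance formula: d = sqrt((x₂-x₁)² + (y₂-y₁)²)
dx = (-2) - (-6) = 4
dy = (-4) - (-17) = 13
d = sqrt(4² + 13²) = sqrt(16 + 169) = sqrt(185) = 13.60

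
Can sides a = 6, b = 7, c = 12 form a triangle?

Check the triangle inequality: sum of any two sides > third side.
Yes, triangle inequality satisfied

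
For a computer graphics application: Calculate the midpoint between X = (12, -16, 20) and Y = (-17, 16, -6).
Midpoint = ((12-17)/2, (-16+16)/2, (20-6)/2) = (-2.5, 0, 7)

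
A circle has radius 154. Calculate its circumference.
Circumference = 2 * pi * r
Circumference = 2 * pi * 154
Circumference = 967.61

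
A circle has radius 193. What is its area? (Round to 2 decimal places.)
Area = pi * r²
Area = pi * 193²
Area = pi * 37249
Area = 117021.18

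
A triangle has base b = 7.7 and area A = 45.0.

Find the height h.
A = ½bh  →  h = 2A/b
h = 2·45.0/7.7 = 11.69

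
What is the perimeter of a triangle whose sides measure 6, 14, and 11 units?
Perimeter = sum of all sides
Perimeter = 6 + 14 + 11
Perimeter = 31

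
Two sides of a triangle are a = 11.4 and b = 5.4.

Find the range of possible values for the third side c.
By the triangle inequality: |a - b| < c < a + b
|11.4 - 5.4| < c < 11.4 + 5.4
6 < c < 16.8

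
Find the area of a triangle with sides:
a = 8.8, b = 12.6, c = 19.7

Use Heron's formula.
s = (a+b+c)/2 = (8.8+12.6+19.7)/2 = 20.55
A = √(s(s-a)(s-b)(s-c)) = √(20.55·11.75·7.95·0.85)
A = √1631.68 = 40.39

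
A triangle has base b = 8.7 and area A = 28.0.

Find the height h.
A = ½bh  →  h = 2A/b
h = 2·28.0/8.7 = 6.437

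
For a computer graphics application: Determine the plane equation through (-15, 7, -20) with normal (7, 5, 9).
d = n·P = (7)(-15) + (5)(7) + (9)(-20) = -250
Plane: 7x + 5y + 9z = -250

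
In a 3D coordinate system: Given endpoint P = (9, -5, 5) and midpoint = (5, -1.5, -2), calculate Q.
Q = (2×5 - 9, 2×(-1.5) - (-5), 2×(-2) - 5) = (1, 2, -9)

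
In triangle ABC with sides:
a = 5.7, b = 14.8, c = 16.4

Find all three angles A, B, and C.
By the law of cosines:
cos(A) = (b² + c² - a²)/(2bc) = 0.938345  →  A = 20.22°
cos(B) = (a² + c² - b²)/(2ac) = 0.440789  →  B = 63.85°
cos(C) = (a² + b² - c²)/(2ab) = -0.103307  →  C = 95.93°
Check: A + B + C = 180.0° ✓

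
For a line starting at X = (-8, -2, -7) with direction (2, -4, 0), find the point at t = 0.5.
P(0.5) = (-8 + 2(0.5), -2 + (-4)(0.5), -7 + 0(0.5)) = (-7, -4, -7)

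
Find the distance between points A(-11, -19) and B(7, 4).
Using the distance formula: d = sqrt((x₂-x₁)² + (y₂-y₁)²)
dx = 7 - (-11) = 18
dy = 4 - (-19) = 23
d = sqrt(18² + 23²) = sqrt(324 + 529) = sqrt(853) = 29.21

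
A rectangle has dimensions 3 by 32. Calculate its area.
Area = length * width
Area = 3 * 32
Area = 96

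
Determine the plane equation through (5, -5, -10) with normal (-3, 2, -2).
d = n·P = (-3)(5) + (2)(-5) + (-2)(-10) = -5
Plane: -3x + 2y - 2z = -5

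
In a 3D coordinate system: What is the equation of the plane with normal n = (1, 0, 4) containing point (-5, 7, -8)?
d = n·P = (1)(-5) + (0)(7) + (4)(-8) = -37
Plane: x + 4z = -37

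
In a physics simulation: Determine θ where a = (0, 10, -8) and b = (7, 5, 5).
a·b = 10, |a|² = 164, |b|² = 99
cos θ = 10/√16236 ≈ 0.07848
θ ≈ 85.5°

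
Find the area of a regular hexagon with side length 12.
For a regular 6-gon with side length s = 12:
Apothem a = s / (2*tan(pi/6)) = 12 / (2*tan(pi/6)) ≈ 10.3923
Perimeter P = 6 * 12 = 72
Area = (1/2) * P * a = (1/2) * 72 * 10.3923 = 374.12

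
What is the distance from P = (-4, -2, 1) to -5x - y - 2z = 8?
d = |(-5)(-4) + (-1)(-2) + (-2)(1) - (8)| / √((-5)² + (-1)² + (-2)²) = 12/√30 = 2.191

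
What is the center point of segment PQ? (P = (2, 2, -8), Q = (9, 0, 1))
Midpoint = ((2+9)/2, (2+0)/2, (-8+1)/2) = (5.5, 1, -3.5)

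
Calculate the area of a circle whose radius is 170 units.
Area = pi * r²
Area = pi * 170²
Area = pi * 28900
Area = 90792.03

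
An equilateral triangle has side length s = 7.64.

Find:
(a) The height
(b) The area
(a) Height h = s·√3/2 = 7.64·√3/2 = 6.616
(b) Area = (√3/4)·s² = (√3/4)·7.64² = (√3/4)·58.3696 = 25.27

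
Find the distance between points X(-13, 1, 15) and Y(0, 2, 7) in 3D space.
d = √[(13)² + (1)² + (-8)²] = √234 = 15.3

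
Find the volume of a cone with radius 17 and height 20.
Volume = (1/3) * pi * r² * h
Volume = (1/3) * pi * 17² * 20
Volume = (1/3) * pi * 289 * 20
Volume = (1/3) * pi * 5780
Volume = 6052.80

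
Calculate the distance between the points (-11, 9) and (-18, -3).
Using the distance formula: d = sqrt((x₂-x₁)² + (y₂-y₁)²)
dx = (-18) - (-11) = -7
dy = (-3) - 9 = -12
d = sqrt((-7)² + (-12)²) = sqrt(49 + 144) = sqrt(193) = 13.89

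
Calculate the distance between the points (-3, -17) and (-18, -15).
Using the distance formula: d = sqrt((x₂-x₁)² + (y₂-y₁)²)
dx = (-18) - (-3) = -15
dy = (-15) - (-17) = 2
d = sqrt((-15)² + 2²) = sqrt(225 + 4) = sqrt(229) = 15.13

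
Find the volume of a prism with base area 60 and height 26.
Volume = base area * height
Volume = 60 * 26
Volume = 1560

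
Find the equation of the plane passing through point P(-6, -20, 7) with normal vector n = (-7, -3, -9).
d = n·P = (-7)(-6) + (-3)(-20) + (-9)(7) = 39
Plane: -7x - 3y - 9z = 39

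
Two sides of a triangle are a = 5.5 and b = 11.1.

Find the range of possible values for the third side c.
By the triangle inequality: |a - b| < c < a + b
|5.5 - 11.1| < c < 5.5 + 11.1
5.6 < c < 16.6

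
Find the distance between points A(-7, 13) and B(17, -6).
Using the distance formula: d = sqrt((x₂-x₁)² + (y₂-y₁)²)
dx = 17 - (-7) = 24
dy = (-6) - 13 = -19
d = sqrt(24² + (-19)²) = sqrt(576 + 361) = sqrt(937) = 30.61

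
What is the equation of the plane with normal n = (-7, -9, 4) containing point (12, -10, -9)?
d = n·P = (-7)(12) + (-9)(-10) + (4)(-9) = -30
Plane: -7x - 9y + 4z = -30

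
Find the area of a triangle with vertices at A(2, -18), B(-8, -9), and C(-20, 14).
Using the coordinate formula: Area = (1/2)|x₁(y₂-y₃) + x₂(y₃-y₁) + x₃(y₁-y₂)|
Area = (1/2)|2((-9)-14) + (-8)(14-(-18)) + (-20)((-18)-(-9))|
Area = (1/2)|2*(-23) + (-8)*32 + (-20)*(-9)|
Area = (1/2)|(-46) + (-256) + 180|
Area = (1/2)*122 = 61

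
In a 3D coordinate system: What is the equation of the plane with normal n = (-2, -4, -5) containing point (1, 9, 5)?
d = n·P = (-2)(1) + (-4)(9) + (-5)(5) = -63
Plane: -2x - 4y - 5z = -63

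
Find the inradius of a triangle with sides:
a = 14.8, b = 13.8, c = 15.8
s = (a+b+c)/2 = (14.8+13.8+15.8)/2 = 22.2
Area = √(s(s-a)(s-b)(s-c)) = √(22.2·7.4·8.4·6.4) = 93.9771
r = Area/s = 93.9771/22.2 = 4.233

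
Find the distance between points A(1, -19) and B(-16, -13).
Using the distance formula: d = sqrt((x₂-x₁)² + (y₂-y₁)²)
dx = (-16) - 1 = -17
dy = (-13) - (-19) = 6
d = sqrt((-17)² + 6²) = sqrt(289 + 36) = sqrt(325) = 18.03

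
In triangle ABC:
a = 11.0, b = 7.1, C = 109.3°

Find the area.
Using A = ½ab·sin(C):
A = ½·11.0·7.1·sin(109.3°) = ½·78.1·0.943801 = 36.86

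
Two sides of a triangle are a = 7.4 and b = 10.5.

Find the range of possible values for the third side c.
By the triangle inequality: |a - b| < c < a + b
|7.4 - 10.5| < c < 7.4 + 10.5
3.1 < c < 17.9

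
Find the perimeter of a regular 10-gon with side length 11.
Perimeter = number of sides * side length
Perimeter = 10 * 11
Perimeter = 110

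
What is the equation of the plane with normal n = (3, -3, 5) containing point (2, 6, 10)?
d = n·P = (3)(2) + (-3)(6) + (5)(10) = 38
Plane: 3x - 3y + 5z = 38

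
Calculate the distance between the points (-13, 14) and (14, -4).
Using the distance formula: d = sqrt((x₂-x₁)² + (y₂-y₁)²)
dx = 14 - (-13) = 27
dy = (-4) - 14 = -18
d = sqrt(27² + (-18)²) = sqrt(729 + 324) = sqrt(1053) = 32.45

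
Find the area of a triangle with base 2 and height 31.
Area = (1/2) * base * height
Area = (1/2) * 2 * 31
Area = 31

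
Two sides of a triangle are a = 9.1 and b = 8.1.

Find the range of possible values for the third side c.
By the triangle inequality: |a - b| < c < a + b
|9.1 - 8.1| < c < 9.1 + 8.1
1 < c < 17.2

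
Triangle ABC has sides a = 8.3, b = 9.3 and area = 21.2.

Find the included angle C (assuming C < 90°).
Area = ½ab·sin(C)  →  sin(C) = 2·Area/(ab)
sin(C) = 2·21.2/(8.3·9.3) = 0.549294
C = arcsin(0.549294) = 33.32°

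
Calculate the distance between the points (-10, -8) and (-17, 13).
Using the distance formula: d = sqrt((x₂-x₁)² + (y₂-y₁)²)
dx = (-17) - (-10) = -7
dy = 13 - (-8) = 21
d = sqrt((-7)² + 21²) = sqrt(49 + 441) = sqrt(490) = 22.14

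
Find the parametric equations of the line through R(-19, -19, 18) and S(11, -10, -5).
Direction vector d = S - R = (30, 9, -23)
x = -19 + 30t, y = -19 + 9t, z = 18 - 23t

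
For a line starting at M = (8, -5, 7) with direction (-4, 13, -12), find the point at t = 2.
P(2) = (8 + (-4)(2), -5 + 13(2), 7 + (-12)(2)) = (0, 21, -17)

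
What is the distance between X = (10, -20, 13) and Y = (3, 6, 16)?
d = √[(-7)² + (26)² + (3)²] = √734 = 27.09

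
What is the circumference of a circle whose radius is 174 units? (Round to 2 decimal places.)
Circumference = 2 * pi * r
Circumference = 2 * pi * 174
Circumference = 1093.27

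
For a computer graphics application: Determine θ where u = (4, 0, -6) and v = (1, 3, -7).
u·v = 46, |u|² = 52, |v|² = 59
cos θ = 46/√3068 ≈ 0.8305
θ ≈ 33.85°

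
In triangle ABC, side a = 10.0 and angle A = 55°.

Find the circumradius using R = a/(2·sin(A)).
R = a/(2·sin(A)) = 10.0/(2·sin(55°))
R = 10.0/(2·0.819152) = 10.0/1.638304 = 6.104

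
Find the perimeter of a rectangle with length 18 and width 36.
Perimeter = 2 * (length + width)
Perimeter = 2 * (18 + 36)
Perimeter = 2 * 54
Perimeter = 108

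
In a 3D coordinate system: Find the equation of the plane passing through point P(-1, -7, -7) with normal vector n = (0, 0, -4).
d = n·P = (0)(-1) + (0)(-7) + (-4)(-7) = 28
Plane: -4z = 28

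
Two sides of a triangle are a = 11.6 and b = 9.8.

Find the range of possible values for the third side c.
By the triangle inequality: |a - b| < c < a + b
|11.6 - 9.8| < c < 11.6 + 9.8
1.8 < c < 21.4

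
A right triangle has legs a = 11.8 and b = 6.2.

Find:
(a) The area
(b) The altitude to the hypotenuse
(a) Area = ½ab = ½·11.8·6.2 = 36.58
(b) Hypotenuse c = √(11.8² + 6.2²) = √177.68 = 13.3297
    Area = ½·c·h_c  →  h_c = 2·Area/c = 2·36.58/13.3297 = 5.489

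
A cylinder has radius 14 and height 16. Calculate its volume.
Volume = pi * r² * h
Volume = pi * 14² * 16
Volume = pi * 196 * 16
Volume = pi * 3136
Volume = 9852.03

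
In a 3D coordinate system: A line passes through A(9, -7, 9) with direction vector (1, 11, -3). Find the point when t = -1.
P(-1) = (9 + 1(-1), -7 + 11(-1), 9 + (-3)(-1)) = (8, -18, 12)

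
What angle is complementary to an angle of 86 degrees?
Complementary angles sum to 90 degrees.
Other angle = 90 - 86
Other angle = 4 degrees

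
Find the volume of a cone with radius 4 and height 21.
Volume = (1/3) * pi * r² * h
Volume = (1/3) * pi * 4² * 21
Volume = (1/3) * pi * 16 * 21
Volume = (1/3) * pi * 336
Volume = 351.86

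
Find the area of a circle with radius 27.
Area = pi * r²
Area = pi * 27²
Area = pi * 729
Area = 2290.22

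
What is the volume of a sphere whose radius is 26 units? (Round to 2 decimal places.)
Volume = (4/3) * pi * r³
Volume = (4/3) * pi * 26³
Volume = (4/3) * pi * 17576
Volume = 73622.18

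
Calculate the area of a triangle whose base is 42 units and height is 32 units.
Area = (1/2) * base * height
Area = (1/2) * 42 * 32
Area = 672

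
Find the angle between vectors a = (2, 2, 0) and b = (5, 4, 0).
a·b = 18, |a|² = 8, |b|² = 41
cos θ = 18/√328 ≈ 0.9939
θ ≈ 6.34°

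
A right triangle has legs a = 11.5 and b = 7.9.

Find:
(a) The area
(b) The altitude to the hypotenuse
(a) Area = ½ab = ½·11.5·7.9 = 45.425
(b) Hypotenuse c = √(11.5² + 7.9²) = √194.66 = 13.9521
    Area = ½·c·h_c  →  h_c = 2·Area/c = 2·45.425/13.9521 = 6.512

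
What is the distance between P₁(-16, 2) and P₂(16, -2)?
Using the distance formula: d = sqrt((x₂-x₁)² + (y₂-y₁)²)
dx = 16 - (-16) = 32
dy = (-2) - 2 = -4
d = sqrt(32² + (-4)²) = sqrt(1024 + 16) = sqrt(1040) = 32.25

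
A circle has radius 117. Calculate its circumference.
Circumference = 2 * pi * r
Circumference = 2 * pi * 117
Circumference = 735.13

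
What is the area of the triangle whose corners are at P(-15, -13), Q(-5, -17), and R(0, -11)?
Using the coordinate formula: Area = (1/2)|x₁(y₂-y₃) + x₂(y₃-y₁) + x₃(y₁-y₂)|
Area = (1/2)|(-15)((-17)-(-11)) + (-5)((-11)-(-13)) + 0((-13)-(-17))|
Area = (1/2)|(-15)*(-6) + (-5)*2 + 0*4|
Area = (1/2)|90 + (-10) + 0|
Area = (1/2)*80 = 40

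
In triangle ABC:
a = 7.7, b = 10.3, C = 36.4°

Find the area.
Using A = ½ab·sin(C):
A = ½·7.7·10.3·sin(36.4°) = ½·79.31·0.593419 = 23.53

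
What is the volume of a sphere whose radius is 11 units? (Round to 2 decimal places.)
Volume = (4/3) * pi * r³
Volume = (4/3) * pi * 11³
Volume = (4/3) * pi * 1331
Volume = 5575.28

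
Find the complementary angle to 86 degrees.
Complementary angles sum to 90 degrees.
Other angle = 90 - 86
Other angle = 4 degrees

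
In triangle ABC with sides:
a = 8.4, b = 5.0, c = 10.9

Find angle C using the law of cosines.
cos(C) = (a² + b² - c²)/(2ab)
cos(C) = (8.4² + 5.0² - 10.9²)/(2·8.4·5.0) = -23.25/84 = -0.276786
C = arccos(-0.276786) = 106.1°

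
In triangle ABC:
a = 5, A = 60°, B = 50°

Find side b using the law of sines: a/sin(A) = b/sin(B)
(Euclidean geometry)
b = a·sin(B)/sin(A) = 5·sin(50°)/sin(60°)
b = 5·0.766044/0.866025 = 4.423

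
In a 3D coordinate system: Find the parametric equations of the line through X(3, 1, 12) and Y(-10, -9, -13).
Direction vector d = Y - X = (-13, -10, -25)
x = 3 - 13t, y = 1 - 10t, z = 12 - 25t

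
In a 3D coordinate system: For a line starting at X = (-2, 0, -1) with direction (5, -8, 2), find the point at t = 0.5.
P(0.5) = (-2 + 5(0.5), 0 + (-8)(0.5), -1 + 2(0.5)) = (0.5, -4, 0)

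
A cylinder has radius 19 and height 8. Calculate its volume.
Volume = pi * r² * h
Volume = pi * 19² * 8
Volume = pi * 361 * 8
Volume = pi * 2888
Volume = 9072.92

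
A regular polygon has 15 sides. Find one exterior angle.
Exterior angle of a regular n-gon = 360/n
Exterior angle = 360/15
Exterior angle = 24 degrees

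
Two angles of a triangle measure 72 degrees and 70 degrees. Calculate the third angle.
Sum of angles in a triangle = 180 degrees
Third angle = 180 - 72 - 70
Third angle = 38 degrees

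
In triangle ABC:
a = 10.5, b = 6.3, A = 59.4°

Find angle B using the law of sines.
sin(B)/b = sin(A)/a
sin(B) = b·sin(A)/a = 6.3·sin(59.4°)/10.5 = 0.516445
B = arcsin(0.516445) = 31.09°  (b ≤ a, so B ≤ A and the acute solution is unique)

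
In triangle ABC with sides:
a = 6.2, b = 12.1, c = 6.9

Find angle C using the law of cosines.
cos(C) = (a² + b² - c²)/(2ab)
cos(C) = (6.2² + 12.1² - 6.9²)/(2·6.2·12.1) = 137.24/150.04 = 0.914689
C = arccos(0.914689) = 23.84°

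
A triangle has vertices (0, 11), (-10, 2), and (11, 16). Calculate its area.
Using the coordinate formula: Area = (1/2)|x₁(y₂-y₃) + x₂(y₃-y₁) + x₃(y₁-y₂)|
Area = (1/2)|0(2-16) + (-10)(16-11) + 11(11-2)|
Area = (1/2)|0*(-14) + (-10)*5 + 11*9|
Area = (1/2)|0 + (-50) + 99|
Area = (1/2)*49 = 24.50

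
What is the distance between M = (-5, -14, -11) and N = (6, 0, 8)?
d = √[(11)² + (14)² + (19)²] = √678 = 26.04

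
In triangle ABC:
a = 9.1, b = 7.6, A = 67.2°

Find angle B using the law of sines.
sin(B)/b = sin(A)/a
sin(B) = b·sin(A)/a = 7.6·sin(67.2°)/9.1 = 0.769908
B = arcsin(0.769908) = 50.35°  (b ≤ a, so B ≤ A and the acute solution is unique)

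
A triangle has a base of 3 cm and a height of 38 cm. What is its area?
Area = (1/2) * base * height
Area = (1/2) * 3 * 38
Area = 57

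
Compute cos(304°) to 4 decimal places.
cos(304 degrees) = 0.5592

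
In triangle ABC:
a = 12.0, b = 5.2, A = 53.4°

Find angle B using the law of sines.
sin(B)/b = sin(A)/a
sin(B) = b·sin(A)/a = 5.2·sin(53.4°)/12.0 = 0.347888
B = arcsin(0.347888) = 20.36°  (b ≤ a, so B ≤ A and the acute solution is unique)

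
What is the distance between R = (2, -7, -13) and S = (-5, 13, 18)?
d = √[(-7)² + (20)² + (31)²] = √1410 = 37.55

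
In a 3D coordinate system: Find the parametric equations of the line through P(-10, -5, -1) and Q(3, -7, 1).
Direction vector d = Q - P = (13, -2, 2)
x = -10 + 13t, y = -5 - 2t, z = -1 + 2t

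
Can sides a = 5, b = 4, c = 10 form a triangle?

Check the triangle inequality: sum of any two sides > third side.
No: 5 + 4 = 9 is not > 10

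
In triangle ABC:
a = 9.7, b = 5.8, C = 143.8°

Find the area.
Using A = ½ab·sin(C):
A = ½·9.7·5.8·sin(143.8°) = ½·56.26·0.590606 = 16.61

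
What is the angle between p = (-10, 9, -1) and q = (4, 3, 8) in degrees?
p·q = -21, |p|² = 182, |q|² = 89
cos θ = -21/√16198 ≈ -0.165
θ ≈ 99.5°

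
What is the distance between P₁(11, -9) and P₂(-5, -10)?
Using the distance formula: d = sqrt((x₂-x₁)² + (y₂-y₁)²)
dx = (-5) - 11 = -16
dy = (-10) - (-9) = -1
d = sqrt((-16)² + (-1)²) = sqrt(256 + 1) = sqrt(257) = 16.03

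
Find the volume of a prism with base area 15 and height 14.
Volume = base area * height
Volume = 15 * 14
Volume = 210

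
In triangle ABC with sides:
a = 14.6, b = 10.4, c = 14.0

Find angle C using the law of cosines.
cos(C) = (a² + b² - c²)/(2ab)
cos(C) = (14.6² + 10.4² - 14.0²)/(2·14.6·10.4) = 125.32/303.68 = 0.412671
C = arccos(0.412671) = 65.63°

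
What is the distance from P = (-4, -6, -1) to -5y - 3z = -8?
d = |0(-4) + (-5)(-6) + (-3)(-1) - (-8)| / √(0² + (-5)² + (-3)²) = 41/√34 = 7.031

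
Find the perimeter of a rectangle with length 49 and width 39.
Perimeter = 2 * (length + width)
Perimeter = 2 * (49 + 39)
Perimeter = 2 * 88
Perimeter = 176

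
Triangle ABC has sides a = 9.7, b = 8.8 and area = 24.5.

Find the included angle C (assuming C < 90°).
Area = ½ab·sin(C)  →  sin(C) = 2·Area/(ab)
sin(C) = 2·24.5/(9.7·8.8) = 0.574039
C = arcsin(0.574039) = 35.03°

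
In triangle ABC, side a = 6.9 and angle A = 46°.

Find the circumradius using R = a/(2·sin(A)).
R = a/(2·sin(A)) = 6.9/(2·sin(46°))
R = 6.9/(2·0.719340) = 6.9/1.438680 = 4.796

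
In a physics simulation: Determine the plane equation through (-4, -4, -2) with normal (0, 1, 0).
d = n·P = (0)(-4) + (1)(-4) + (0)(-2) = -4
Plane: y = -4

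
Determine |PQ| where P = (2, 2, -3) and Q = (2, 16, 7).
d = √[(0)² + (14)² + (10)²] = √296 = 17.2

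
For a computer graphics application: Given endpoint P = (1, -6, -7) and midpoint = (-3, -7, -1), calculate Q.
Q = (2×(-3) - 1, 2×(-7) - (-6), 2×(-1) - (-7)) = (-7, -8, 5)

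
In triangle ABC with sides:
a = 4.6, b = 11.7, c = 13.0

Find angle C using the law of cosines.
cos(C) = (a² + b² - c²)/(2ab)
cos(C) = (4.6² + 11.7² - 13.0²)/(2·4.6·11.7) = -10.95/107.64 = -0.101728
C = arccos(-0.101728) = 95.84°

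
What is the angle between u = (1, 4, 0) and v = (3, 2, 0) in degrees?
u·v = 11, |u|² = 17, |v|² = 13
cos θ = 11/√221 ≈ 0.7399
θ ≈ 42.27°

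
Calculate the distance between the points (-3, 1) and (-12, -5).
Using the distance formula: d = sqrt((x₂-x₁)² + (y₂-y₁)²)
dx = (-12) - (-3) = -9
dy = (-5) - 1 = -6
d = sqrt((-9)² + (-6)²) = sqrt(81 + 36) = sqrt(117) = 10.82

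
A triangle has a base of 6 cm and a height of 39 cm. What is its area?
Area = (1/2) * base * height
Area = (1/2) * 6 * 39
Area = 117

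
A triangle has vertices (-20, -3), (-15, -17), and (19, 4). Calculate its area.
Using the coordinate formula: Area = (1/2)|x₁(y₂-y₃) + x₂(y₃-y₁) + x₃(y₁-y₂)|
Area = (1/2)|(-20)((-17)-4) + (-15)(4-(-3)) + 19((-3)-(-17))|
Area = (1/2)|(-20)*(-21) + (-15)*7 + 19*14|
Area = (1/2)|420 + (-105) + 266|
Area = (1/2)*581 = 290.50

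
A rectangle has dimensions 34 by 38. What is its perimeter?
Perimeter = 2 * (length + width)
Perimeter = 2 * (34 + 38)
Perimeter = 2 * 72
Perimeter = 144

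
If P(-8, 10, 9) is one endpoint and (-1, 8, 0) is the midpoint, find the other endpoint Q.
Q = (2×(-1) - (-8), 2×8 - 10, 2×0 - 9) = (6, 6, -9)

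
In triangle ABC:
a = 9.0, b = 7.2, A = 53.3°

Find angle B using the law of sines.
sin(B)/b = sin(A)/a
sin(B) = b·sin(A)/a = 7.2·sin(53.3°)/9.0 = 0.641421
B = arcsin(0.641421) = 39.9°  (b ≤ a, so B ≤ A and the acute solution is unique)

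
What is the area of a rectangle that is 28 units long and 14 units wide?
Area = length * width
Area = 28 * 14
Area = 392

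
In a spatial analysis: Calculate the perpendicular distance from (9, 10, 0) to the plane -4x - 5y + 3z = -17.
d = |(-4)(9) + (-5)(10) + 3(0) - (-17)| / √((-4)² + (-5)² + 3²) = 69/√50 = 9.758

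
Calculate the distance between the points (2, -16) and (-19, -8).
Using the distance formula: d = sqrt((x₂-x₁)² + (y₂-y₁)²)
dx = (-19) - 2 = -21
dy = (-8) - (-16) = 8
d = sqrt((-21)² + 8²) = sqrt(441 + 64) = sqrt(505) = 22.47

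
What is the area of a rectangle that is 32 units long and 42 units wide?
Area = length * width
Area = 32 * 42
Area = 1344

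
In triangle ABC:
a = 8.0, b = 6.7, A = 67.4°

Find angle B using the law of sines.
sin(B)/b = sin(A)/a
sin(B) = b·sin(A)/a = 6.7·sin(67.4°)/8.0 = 0.773189
B = arcsin(0.773189) = 50.64°  (b ≤ a, so B ≤ A and the acute solution is unique)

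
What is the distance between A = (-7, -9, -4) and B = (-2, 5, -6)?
d = √[(5)² + (14)² + (-2)²] = √225 = 15.0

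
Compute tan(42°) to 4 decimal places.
tan(42 degrees) = 0.9004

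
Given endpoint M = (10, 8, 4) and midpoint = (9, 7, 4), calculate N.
N = (2×9 - 10, 2×7 - 8, 2×4 - 4) = (8, 6, 4)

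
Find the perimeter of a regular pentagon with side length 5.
Perimeter = number of sides * side length
Perimeter = 5 * 5
Perimeter = 25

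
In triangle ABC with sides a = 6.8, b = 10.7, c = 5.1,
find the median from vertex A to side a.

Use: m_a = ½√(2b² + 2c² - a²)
m_a = ½√(2·10.7² + 2·5.1² - 6.8²)
m_a = ½√(228.98 + 52.02 - 46.24) = ½√234.76 = 7.661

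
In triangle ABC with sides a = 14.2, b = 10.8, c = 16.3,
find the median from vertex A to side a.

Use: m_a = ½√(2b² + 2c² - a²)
m_a = ½√(2·10.8² + 2·16.3² - 14.2²)
m_a = ½√(233.28 + 531.38 - 201.64) = ½√563.02 = 11.86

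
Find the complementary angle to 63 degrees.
Complementary angles sum to 90 degrees.
Other angle = 90 - 63
Other angle = 27 degrees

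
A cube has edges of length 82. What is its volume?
Volume = s³
Volume = 82³
Volume = 551368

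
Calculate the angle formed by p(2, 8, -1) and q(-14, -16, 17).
p·q = -173, |p|² = 69, |q|² = 741
cos θ = -173/√51129 ≈ -0.7651
θ ≈ 139.9°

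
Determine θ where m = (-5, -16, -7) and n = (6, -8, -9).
m·n = 161, |m|² = 330, |n|² = 181
cos θ = 161/√59730 ≈ 0.6588
θ ≈ 48.79°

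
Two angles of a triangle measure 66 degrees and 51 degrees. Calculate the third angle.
Sum of angles in a triangle = 180 degrees
Third angle = 180 - 66 - 51
Third angle = 63 degrees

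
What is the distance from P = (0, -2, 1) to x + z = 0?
d = |1(0) + 0(-2) + 1(1) - (0)| / √(1² + 0² + 1²) = 1/√2 = 0.7071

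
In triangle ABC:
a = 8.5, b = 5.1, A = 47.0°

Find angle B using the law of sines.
sin(B)/b = sin(A)/a
sin(B) = b·sin(A)/a = 5.1·sin(47.0°)/8.5 = 0.438812
B = arcsin(0.438812) = 26.03°  (b ≤ a, so B ≤ A and the acute solution is unique)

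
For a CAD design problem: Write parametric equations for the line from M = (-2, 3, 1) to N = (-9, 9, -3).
Direction vector d = N - M = (-7, 6, -4)
x = -2 - 7t, y = 3 + 6t, z = 1 - 4t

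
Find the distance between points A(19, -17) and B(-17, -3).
Using the distance formula: d = sqrt((x₂-x₁)² + (y₂-y₁)²)
dx = (-17) - 19 = -36
dy = (-3) - (-17) = 14
d = sqrt((-36)² + 14²) = sqrt(1296 + 196) = sqrt(1492) = 38.63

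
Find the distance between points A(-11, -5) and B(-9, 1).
Using the distance formula: d = sqrt((x₂-x₁)² + (y₂-y₁)²)
dx = (-9) - (-11) = 2
dy = 1 - (-5) = 6
d = sqrt(2² + 6²) = sqrt(4 + 36) = sqrt(40) = 6.32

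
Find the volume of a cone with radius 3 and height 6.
Volume = (1/3) * pi * r² * h
Volume = (1/3) * pi * 3² * 6
Volume = (1/3) * pi * 9 * 6
Volume = (1/3) * pi * 54
Volume = 56.55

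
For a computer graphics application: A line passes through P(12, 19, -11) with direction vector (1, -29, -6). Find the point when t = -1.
P(-1) = (12 + 1(-1), 19 + (-29)(-1), -11 + (-6)(-1)) = (11, 48, -5)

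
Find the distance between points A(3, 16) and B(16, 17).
Using the distance formula: d = sqrt((x₂-x₁)² + (y₂-y₁)²)
dx = 16 - 3 = 13
dy = 17 - 16 = 1
d = sqrt(13² + 1²) = sqrt(169 + 1) = sqrt(170) = 13.04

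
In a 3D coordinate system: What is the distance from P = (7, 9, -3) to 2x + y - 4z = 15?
d = |2(7) + 1(9) + (-4)(-3) - (15)| / √(2² + 1² + (-4)²) = 20/√21 = 4.364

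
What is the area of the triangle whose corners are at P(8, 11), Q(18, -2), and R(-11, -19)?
Using the coordinate formula: Area = (1/2)|x₁(y₂-y₃) + x₂(y₃-y₁) + x₃(y₁-y₂)|
Area = (1/2)|8((-2)-(-19)) + 18((-19)-11) + (-11)(11-(-2))|
Area = (1/2)|8*17 + 18*(-30) + (-11)*13|
Area = (1/2)|136 + (-540) + (-143)|
Area = (1/2)*547 = 273.50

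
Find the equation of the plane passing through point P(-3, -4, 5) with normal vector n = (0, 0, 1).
d = n·P = (0)(-3) + (0)(-4) + (1)(5) = 5
Plane: z = 5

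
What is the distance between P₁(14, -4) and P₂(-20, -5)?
Using the distance formula: d = sqrt((x₂-x₁)² + (y₂-y₁)²)
dx = (-20) - 14 = -34
dy = (-5) - (-4) = -1
d = sqrt((-34)² + (-1)²) = sqrt(1156 + 1) = sqrt(1157) = 34.01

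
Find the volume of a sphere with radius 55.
Volume = (4/3) * pi * r³
Volume = (4/3) * pi * 55³
Volume = (4/3) * pi * 166375
Volume = 696909.97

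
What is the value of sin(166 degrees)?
sin(166 degrees) = 0.2419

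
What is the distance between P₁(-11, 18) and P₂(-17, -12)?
Using the distance formula: d = sqrt((x₂-x₁)² + (y₂-y₁)²)
dx = (-17) - (-11) = -6
dy = (-12) - 18 = -30
d = sqrt((-6)² + (-30)²) = sqrt(36 + 900) = sqrt(936) = 30.59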